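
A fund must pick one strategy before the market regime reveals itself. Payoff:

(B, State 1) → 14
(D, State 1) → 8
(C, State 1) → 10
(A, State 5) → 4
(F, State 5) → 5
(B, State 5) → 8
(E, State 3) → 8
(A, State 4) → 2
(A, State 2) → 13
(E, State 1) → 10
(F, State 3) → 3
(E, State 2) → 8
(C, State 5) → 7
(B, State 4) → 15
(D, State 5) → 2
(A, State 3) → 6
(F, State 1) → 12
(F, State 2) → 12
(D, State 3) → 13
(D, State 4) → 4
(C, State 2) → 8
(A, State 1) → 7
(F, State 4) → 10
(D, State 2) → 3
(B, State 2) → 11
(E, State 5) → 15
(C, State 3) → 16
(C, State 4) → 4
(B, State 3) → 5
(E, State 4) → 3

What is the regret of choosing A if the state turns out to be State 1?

7

Best payoff under State 1 is 14.
Regret = 14 − 7 = 7.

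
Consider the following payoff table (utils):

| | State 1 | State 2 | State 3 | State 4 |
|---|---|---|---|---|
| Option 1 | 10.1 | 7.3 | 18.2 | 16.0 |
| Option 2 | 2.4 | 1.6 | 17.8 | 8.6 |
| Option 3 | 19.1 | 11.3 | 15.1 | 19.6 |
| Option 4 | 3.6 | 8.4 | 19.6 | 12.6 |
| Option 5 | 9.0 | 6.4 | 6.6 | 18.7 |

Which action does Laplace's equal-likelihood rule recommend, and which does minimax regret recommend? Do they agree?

laplace → Option 3; minimax regret → Option 3 (agree)

Row averages: Option 1=12.9, Option 2=7.6, Option 3=16.275, Option 4=11.05, Option 5=10.175
Highest average = 16.275 → Option 3.
Column bests: State 1=19.1, State 2=11.3, State 3=19.6, State 4=19.6.
Option 1 regrets: 9.0, 4.0, 1.4, 3.6 → max 9.0
Option 2 regrets: 16.7, 9.7, 1.8, 11.0 → max 16.7
Option 3 regrets: 0.0, 0.0, 4.5, 0.0 → max 4.5
Option 4 regrets: 15.5, 2.9, 0.0, 7.0 → max 15.5
Option 5 regrets: 10.1, 4.9, 13.0, 0.9 → max 13.0
Smallest max regret = 4.5 → Option 3.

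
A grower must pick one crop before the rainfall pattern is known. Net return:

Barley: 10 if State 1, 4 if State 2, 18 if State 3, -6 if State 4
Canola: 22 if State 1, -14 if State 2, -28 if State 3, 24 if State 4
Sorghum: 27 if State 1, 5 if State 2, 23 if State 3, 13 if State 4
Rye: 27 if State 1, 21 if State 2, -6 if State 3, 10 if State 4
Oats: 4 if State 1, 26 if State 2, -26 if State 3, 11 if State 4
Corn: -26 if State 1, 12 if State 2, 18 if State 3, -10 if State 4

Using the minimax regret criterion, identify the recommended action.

Sorghum

Column bests: State 1=27, State 2=26, State 3=23, State 4=24.
Barley regrets: 17, 22, 5, 30 → max 30
Canola regrets: 5, 40, 51, 0 → max 51
Sorghum regrets: 0, 21, 0, 11 → max 21
Rye regrets: 0, 5, 29, 14 → max 29
Oats regrets: 23, 0, 49, 13 → max 49
Corn regrets: 53, 14, 5, 34 → max 53
Smallest max regret = 21 → Sorghum.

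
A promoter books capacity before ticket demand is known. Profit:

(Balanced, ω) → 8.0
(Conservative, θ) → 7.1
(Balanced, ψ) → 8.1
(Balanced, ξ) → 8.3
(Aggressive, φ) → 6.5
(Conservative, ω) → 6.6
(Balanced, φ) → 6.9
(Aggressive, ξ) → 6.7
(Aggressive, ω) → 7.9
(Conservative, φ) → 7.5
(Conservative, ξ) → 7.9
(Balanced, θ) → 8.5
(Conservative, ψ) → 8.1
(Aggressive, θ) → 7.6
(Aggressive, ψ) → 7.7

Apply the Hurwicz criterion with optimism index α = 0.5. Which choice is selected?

Balanced

Conservative: 0.5·8.1 + 0.5·6.6 = 7.35
Balanced: 0.5·8.5 + 0.5·6.9 = 7.7
Aggressive: 0.5·7.9 + 0.5·6.5 = 7.2
Highest Hurwicz score = 7.7 → Balanced.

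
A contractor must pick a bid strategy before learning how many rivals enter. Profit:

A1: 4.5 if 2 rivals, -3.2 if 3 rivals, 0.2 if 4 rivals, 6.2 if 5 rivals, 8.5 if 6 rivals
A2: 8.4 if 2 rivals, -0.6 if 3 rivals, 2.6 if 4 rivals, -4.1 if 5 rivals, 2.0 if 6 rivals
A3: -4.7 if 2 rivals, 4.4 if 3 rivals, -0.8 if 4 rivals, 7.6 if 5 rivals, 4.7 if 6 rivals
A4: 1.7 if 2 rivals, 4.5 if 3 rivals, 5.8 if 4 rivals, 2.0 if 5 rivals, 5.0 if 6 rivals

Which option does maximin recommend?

Row minima: A1=-3.2, A2=-4.1, A3=-4.7, A4=1.7
Best worst-case = 1.7 → A4.

A4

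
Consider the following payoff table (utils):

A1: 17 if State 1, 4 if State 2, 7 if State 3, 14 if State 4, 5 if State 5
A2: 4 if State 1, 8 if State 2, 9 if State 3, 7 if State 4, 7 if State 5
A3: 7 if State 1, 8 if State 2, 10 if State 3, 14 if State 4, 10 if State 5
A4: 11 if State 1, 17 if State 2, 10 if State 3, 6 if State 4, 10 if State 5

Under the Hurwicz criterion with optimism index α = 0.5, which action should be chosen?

A1: 0.5·17 + 0.5·4 = 10.5
A2: 0.5·9 + 0.5·4 = 6.5
A3: 0.5·14 + 0.5·7 = 10.5
A4: 0.5·17 + 0.5·6 = 11.5
Highest Hurwicz score = 11.5 → A4.

A4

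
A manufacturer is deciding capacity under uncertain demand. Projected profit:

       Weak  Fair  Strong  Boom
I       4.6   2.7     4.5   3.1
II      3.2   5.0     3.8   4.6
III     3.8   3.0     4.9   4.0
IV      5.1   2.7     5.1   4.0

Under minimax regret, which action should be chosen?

II

Column bests: Weak=5.1, Fair=5.0, Strong=5.1, Boom=4.6.
I regrets: 0.5, 2.3, 0.6, 1.5 → max 2.3
II regrets: 1.9, 0.0, 1.3, 0.0 → max 1.9
III regrets: 1.3, 2.0, 0.2, 0.6 → max 2.0
IV regrets: 0.0, 2.3, 0.0, 0.6 → max 2.3
Smallest max regret = 1.9 → II.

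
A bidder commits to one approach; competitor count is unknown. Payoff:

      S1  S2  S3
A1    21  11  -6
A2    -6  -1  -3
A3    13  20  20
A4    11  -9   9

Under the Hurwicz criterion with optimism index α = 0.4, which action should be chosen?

A3

A1: 0.4·21 + 0.6·(-6) = 4.8
A2: 0.4·(-1) + 0.6·(-6) = -4
A3: 0.4·20 + 0.6·13 = 15.8
A4: 0.4·11 + 0.6·(-9) = -1
Highest Hurwicz score = 15.8 → A3.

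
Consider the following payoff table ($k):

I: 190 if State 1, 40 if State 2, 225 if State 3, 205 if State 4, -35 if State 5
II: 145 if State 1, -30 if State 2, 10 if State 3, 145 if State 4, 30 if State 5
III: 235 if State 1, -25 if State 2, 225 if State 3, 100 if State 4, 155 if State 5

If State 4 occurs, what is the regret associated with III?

105

Best payoff under State 4 is 205.
Regret = 205 − 100 = 105.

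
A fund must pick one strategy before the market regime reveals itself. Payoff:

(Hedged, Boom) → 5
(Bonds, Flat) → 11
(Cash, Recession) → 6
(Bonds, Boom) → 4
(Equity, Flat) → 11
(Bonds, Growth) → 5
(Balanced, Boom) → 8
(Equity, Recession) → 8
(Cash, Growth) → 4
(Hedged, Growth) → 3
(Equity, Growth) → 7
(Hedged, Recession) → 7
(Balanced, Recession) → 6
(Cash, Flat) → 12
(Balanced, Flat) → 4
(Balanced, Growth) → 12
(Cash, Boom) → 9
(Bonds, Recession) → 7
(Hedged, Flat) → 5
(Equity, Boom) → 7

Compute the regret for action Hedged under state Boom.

4

Best payoff under Boom is 9.
Regret = 9 − 5 = 4.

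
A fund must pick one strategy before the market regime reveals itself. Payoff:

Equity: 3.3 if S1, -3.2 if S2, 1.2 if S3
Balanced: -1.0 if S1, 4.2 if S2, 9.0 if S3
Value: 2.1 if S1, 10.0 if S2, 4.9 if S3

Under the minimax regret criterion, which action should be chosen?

Column bests: S1=3.3, S2=10.0, S3=9.0.
Equity regrets: 0.0, 13.2, 7.8 → max 13.2
Balanced regrets: 4.3, 5.8, 0.0 → max 5.8
Value regrets: 1.2, 0.0, 4.1 → max 4.1
Smallest max regret = 4.1 → Value.

Value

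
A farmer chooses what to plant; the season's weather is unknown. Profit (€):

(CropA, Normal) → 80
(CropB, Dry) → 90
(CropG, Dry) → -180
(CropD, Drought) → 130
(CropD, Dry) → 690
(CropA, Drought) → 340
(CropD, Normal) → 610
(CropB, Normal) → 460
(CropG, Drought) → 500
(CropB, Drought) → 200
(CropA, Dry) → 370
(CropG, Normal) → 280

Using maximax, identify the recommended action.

CropD

Row maxima: CropA=370, CropG=500, CropD=690, CropB=460
Best best-case = 690 → CropD.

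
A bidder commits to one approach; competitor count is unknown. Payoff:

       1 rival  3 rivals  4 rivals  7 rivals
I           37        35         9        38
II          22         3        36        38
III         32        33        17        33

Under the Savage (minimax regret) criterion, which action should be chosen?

III

Column bests: 1 rival=37, 3 rivals=35, 4 rivals=36, 7 rivals=38.
I regrets: 0, 0, 27, 0 → max 27
II regrets: 15, 32, 0, 0 → max 32
III regrets: 5, 2, 19, 5 → max 19
Smallest max regret = 19 → III.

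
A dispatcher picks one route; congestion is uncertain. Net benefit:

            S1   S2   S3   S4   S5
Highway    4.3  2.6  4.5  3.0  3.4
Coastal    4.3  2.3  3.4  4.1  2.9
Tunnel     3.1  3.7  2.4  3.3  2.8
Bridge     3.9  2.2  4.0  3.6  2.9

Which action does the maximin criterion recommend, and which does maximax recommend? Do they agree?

Row minima: Highway=2.6, Coastal=2.3, Tunnel=2.4, Bridge=2.2
Best worst-case = 2.6 → Highway.
Row maxima: Highway=4.5, Coastal=4.3, Tunnel=3.7, Bridge=4.0
Best best-case = 4.5 → Highway.

maximin → Highway; maximax → Highway (agree)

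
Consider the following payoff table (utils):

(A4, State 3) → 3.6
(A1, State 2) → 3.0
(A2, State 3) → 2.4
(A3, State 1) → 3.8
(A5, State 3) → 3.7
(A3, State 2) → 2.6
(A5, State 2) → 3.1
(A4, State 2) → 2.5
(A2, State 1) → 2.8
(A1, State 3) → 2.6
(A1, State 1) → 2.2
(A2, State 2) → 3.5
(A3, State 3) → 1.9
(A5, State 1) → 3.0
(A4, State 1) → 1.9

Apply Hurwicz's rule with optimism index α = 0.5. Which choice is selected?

A5

A1: 0.5·3.0 + 0.5·2.2 = 2.6
A2: 0.5·3.5 + 0.5·2.4 = 2.95
A3: 0.5·3.8 + 0.5·1.9 = 2.85
A4: 0.5·3.6 + 0.5·1.9 = 2.75
A5: 0.5·3.7 + 0.5·3.0 = 3.35
Highest Hurwicz score = 3.35 → A5.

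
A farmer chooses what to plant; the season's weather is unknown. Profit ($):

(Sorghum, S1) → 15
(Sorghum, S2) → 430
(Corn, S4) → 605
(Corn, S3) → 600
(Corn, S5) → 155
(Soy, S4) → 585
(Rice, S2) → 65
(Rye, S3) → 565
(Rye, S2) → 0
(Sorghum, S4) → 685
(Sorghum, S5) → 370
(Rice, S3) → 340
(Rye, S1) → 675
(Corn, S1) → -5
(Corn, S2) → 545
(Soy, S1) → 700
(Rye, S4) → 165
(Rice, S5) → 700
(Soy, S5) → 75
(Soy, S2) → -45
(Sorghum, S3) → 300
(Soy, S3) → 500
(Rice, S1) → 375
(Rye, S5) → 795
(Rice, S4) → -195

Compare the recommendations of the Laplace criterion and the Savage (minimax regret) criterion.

Row averages: Soy=363, Sorghum=360, Rye=440, Rice=257, Corn=380
Highest average = 440 → Rye.
Column bests: S1=700, S2=545, S3=600, S4=685, S5=795.
Soy regrets: 0, 590, 100, 100, 720 → max 720
Sorghum regrets: 685, 115, 300, 0, 425 → max 685
Rye regrets: 25, 545, 35, 520, 0 → max 545
Rice regrets: 325, 480, 260, 880, 95 → max 880
Corn regrets: 705, 0, 0, 80, 640 → max 705
Smallest max regret = 545 → Rye.

laplace → Rye; minimax regret → Rye (agree)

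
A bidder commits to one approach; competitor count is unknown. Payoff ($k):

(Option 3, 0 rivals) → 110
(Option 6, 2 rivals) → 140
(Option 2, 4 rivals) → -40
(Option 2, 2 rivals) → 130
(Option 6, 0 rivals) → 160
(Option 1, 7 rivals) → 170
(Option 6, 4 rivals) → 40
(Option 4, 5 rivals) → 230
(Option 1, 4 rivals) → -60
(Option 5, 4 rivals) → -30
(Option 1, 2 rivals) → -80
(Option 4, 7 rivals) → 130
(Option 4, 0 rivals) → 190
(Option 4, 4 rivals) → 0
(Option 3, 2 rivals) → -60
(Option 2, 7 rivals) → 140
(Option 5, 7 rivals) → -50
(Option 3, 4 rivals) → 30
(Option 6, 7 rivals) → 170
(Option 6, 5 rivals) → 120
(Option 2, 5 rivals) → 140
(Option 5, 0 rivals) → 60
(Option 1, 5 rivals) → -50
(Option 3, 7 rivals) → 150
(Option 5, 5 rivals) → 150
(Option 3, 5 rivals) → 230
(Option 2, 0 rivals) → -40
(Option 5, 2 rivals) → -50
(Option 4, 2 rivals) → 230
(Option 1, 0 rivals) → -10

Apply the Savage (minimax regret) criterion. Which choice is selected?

Option 4

Column bests: 0 rivals=190, 2 rivals=230, 4 rivals=40, 5 rivals=230, 7 rivals=170.
Option 1 regrets: 200, 310, 100, 280, 0 → max 310
Option 2 regrets: 230, 100, 80, 90, 30 → max 230
Option 3 regrets: 80, 290, 10, 0, 20 → max 290
Option 4 regrets: 0, 0, 40, 0, 40 → max 40
Option 5 regrets: 130, 280, 70, 80, 220 → max 280
Option 6 regrets: 30, 90, 0, 110, 0 → max 110
Smallest max regret = 40 → Option 4.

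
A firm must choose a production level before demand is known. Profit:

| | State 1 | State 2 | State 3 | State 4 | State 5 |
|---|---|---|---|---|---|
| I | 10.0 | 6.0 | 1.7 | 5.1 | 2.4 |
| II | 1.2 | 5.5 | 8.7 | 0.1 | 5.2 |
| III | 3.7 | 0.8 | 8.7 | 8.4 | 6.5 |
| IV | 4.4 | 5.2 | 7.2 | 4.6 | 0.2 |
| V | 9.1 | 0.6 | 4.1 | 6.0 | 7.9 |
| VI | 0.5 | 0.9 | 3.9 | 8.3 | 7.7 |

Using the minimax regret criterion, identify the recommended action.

Column bests: State 1=10.0, State 2=6.0, State 3=8.7, State 4=8.4, State 5=7.9.
I regrets: 0.0, 0.0, 7.0, 3.3, 5.5 → max 7.0
II regrets: 8.8, 0.5, 0.0, 8.3, 2.7 → max 8.8
III regrets: 6.3, 5.2, 0.0, 0.0, 1.4 → max 6.3
IV regrets: 5.6, 0.8, 1.5, 3.8, 7.7 → max 7.7
V regrets: 0.9, 5.4, 4.6, 2.4, 0.0 → max 5.4
VI regrets: 9.5, 5.1, 4.8, 0.1, 0.2 → max 9.5
Smallest max regret = 5.4 → V.

V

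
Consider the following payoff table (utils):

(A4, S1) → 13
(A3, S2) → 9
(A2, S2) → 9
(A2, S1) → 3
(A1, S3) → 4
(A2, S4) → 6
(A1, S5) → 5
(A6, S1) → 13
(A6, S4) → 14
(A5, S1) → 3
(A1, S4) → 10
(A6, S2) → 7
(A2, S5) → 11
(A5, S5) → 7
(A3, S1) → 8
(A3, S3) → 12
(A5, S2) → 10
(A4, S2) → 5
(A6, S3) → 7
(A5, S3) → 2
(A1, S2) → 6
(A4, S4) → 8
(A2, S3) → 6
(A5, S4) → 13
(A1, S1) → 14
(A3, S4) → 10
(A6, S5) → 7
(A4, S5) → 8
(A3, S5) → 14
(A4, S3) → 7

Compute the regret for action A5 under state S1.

11

Best payoff under S1 is 14.
Regret = 14 − 3 = 11.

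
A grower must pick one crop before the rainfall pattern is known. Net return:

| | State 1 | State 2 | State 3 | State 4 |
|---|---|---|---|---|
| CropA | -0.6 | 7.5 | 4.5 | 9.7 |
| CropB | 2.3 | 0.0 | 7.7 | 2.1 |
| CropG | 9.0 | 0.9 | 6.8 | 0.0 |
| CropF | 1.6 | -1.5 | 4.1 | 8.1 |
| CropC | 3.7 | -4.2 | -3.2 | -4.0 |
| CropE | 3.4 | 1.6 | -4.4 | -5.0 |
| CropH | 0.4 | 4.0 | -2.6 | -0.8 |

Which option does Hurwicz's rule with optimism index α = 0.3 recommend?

CropG

CropA: 0.3·9.7 + 0.7·(-0.6) = 2.49
CropB: 0.3·7.7 + 0.7·0.0 = 2.31
CropG: 0.3·9.0 + 0.7·0.0 = 2.7
CropF: 0.3·8.1 + 0.7·(-1.5) = 1.38
CropC: 0.3·3.7 + 0.7·(-4.2) = -1.83
CropE: 0.3·3.4 + 0.7·(-5.0) = -2.48
CropH: 0.3·4.0 + 0.7·(-2.6) = -0.62
Highest Hurwicz score = 2.7 → CropG.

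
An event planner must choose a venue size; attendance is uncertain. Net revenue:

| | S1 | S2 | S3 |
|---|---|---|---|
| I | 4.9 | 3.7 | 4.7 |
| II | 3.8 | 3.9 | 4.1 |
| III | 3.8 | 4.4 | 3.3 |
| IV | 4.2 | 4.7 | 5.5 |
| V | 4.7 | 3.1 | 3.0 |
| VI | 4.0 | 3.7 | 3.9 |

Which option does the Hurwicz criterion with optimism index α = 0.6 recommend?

IV

I: 0.6·4.9 + 0.4·3.7 = 4.42
II: 0.6·4.1 + 0.4·3.8 = 3.98
III: 0.6·4.4 + 0.4·3.3 = 3.96
IV: 0.6·5.5 + 0.4·4.2 = 4.98
V: 0.6·4.7 + 0.4·3.0 = 4.02
VI: 0.6·4.0 + 0.4·3.7 = 3.88
Highest Hurwicz score = 4.98 → IV.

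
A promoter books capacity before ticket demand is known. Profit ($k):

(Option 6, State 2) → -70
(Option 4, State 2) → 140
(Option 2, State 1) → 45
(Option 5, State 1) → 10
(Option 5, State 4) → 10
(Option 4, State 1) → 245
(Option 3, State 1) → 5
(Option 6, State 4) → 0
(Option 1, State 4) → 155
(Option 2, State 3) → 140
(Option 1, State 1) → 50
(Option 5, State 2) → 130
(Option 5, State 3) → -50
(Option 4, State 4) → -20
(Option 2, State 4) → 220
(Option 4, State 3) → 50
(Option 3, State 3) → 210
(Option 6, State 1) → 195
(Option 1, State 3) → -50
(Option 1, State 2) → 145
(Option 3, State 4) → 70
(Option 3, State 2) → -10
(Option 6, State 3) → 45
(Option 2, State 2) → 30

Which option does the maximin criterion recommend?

Row minima: Option 1=-50, Option 2=30, Option 3=-10, Option 4=-20, Option 5=-50, Option 6=-70
Best worst-case = 30 → Option 2.

Option 2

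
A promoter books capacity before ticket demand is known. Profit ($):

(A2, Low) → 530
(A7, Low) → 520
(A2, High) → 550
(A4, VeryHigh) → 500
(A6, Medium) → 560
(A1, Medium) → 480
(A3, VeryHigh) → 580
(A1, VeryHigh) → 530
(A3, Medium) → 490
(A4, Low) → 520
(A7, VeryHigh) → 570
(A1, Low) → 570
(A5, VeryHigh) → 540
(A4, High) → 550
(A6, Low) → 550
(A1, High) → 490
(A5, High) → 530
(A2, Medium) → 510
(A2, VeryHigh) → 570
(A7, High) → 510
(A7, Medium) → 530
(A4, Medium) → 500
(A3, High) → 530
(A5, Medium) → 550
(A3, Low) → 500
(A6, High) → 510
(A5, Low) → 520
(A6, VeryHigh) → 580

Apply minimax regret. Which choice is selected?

Column bests: Low=570, Medium=560, High=550, VeryHigh=580.
A1 regrets: 0, 80, 60, 50 → max 80
A2 regrets: 40, 50, 0, 10 → max 50
A3 regrets: 70, 70, 20, 0 → max 70
A4 regrets: 50, 60, 0, 80 → max 80
A5 regrets: 50, 10, 20, 40 → max 50
A6 regrets: 20, 0, 40, 0 → max 40
A7 regrets: 50, 30, 40, 10 → max 50
Smallest max regret = 40 → A6.

A6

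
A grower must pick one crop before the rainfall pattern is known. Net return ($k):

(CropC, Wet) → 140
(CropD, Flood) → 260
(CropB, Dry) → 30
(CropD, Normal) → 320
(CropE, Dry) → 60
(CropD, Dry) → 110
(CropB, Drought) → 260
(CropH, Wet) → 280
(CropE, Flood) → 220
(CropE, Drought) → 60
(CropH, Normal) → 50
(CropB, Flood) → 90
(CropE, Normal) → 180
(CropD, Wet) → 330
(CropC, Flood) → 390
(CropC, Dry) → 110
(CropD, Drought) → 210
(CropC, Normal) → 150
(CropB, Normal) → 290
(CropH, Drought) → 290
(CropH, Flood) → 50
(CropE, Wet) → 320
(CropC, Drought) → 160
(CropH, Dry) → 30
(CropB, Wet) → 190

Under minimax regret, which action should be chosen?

Column bests: Drought=290, Dry=110, Normal=320, Wet=330, Flood=390.
CropH regrets: 0, 80, 270, 50, 340 → max 340
CropE regrets: 230, 50, 140, 10, 170 → max 230
CropC regrets: 130, 0, 170, 190, 0 → max 190
CropD regrets: 80, 0, 0, 0, 130 → max 130
CropB regrets: 30, 80, 30, 140, 300 → max 300
Smallest max regret = 130 → CropD.

CropD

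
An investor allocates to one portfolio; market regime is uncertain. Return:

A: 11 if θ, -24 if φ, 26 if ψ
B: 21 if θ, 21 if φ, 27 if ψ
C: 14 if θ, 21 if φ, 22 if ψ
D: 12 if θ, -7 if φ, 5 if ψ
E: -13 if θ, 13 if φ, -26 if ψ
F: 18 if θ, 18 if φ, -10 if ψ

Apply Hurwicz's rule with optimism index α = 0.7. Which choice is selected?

A: 0.7·26 + 0.3·(-24) = 11
B: 0.7·27 + 0.3·21 = 25.2
C: 0.7·22 + 0.3·14 = 19.6
D: 0.7·12 + 0.3·(-7) = 6.3
E: 0.7·13 + 0.3·(-26) = 1.3
F: 0.7·18 + 0.3·(-10) = 9.6
Highest Hurwicz score = 25.2 → B.

B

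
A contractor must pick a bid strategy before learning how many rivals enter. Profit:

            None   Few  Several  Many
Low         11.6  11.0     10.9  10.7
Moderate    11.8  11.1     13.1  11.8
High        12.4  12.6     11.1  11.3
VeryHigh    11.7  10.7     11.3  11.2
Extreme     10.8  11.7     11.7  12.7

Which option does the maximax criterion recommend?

Moderate

Row maxima: Low=11.6, Moderate=13.1, High=12.6, VeryHigh=11.7, Extreme=12.7
Best best-case = 13.1 → Moderate.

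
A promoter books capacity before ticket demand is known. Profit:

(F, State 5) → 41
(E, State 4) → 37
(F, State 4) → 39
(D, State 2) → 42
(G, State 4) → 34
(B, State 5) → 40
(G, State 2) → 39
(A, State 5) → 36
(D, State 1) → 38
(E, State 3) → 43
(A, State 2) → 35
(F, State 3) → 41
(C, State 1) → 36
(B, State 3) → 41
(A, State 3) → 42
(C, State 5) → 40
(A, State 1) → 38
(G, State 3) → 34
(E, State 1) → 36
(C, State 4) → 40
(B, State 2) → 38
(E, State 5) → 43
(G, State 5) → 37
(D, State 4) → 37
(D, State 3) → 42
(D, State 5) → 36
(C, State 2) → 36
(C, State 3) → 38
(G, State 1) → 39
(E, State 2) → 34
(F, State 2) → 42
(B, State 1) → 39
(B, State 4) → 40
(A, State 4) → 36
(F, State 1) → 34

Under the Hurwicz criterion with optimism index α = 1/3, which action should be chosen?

B

A: 1/3·42 + 2/3·35 = 112/3
B: 1/3·41 + 2/3·38 = 39
C: 1/3·40 + 2/3·36 = 112/3
D: 1/3·42 + 2/3·36 = 38
E: 1/3·43 + 2/3·34 = 37
F: 1/3·42 + 2/3·34 = 110/3
G: 1/3·39 + 2/3·34 = 107/3
Highest Hurwicz score = 39 → B.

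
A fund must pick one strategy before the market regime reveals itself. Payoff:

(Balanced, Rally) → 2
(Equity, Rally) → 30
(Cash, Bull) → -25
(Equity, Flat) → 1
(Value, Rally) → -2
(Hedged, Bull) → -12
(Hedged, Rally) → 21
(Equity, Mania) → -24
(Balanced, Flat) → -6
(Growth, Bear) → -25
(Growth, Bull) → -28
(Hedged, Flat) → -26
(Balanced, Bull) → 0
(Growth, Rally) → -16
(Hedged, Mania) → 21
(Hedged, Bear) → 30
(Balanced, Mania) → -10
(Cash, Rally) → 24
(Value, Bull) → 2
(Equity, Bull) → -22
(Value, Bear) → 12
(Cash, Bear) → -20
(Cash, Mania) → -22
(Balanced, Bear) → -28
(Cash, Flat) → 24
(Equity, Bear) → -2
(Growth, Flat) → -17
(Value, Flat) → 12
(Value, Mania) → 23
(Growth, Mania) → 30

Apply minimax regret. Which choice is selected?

Value

Column bests: Bear=30, Flat=24, Bull=2, Rally=30, Mania=30.
Cash regrets: 50, 0, 27, 6, 52 → max 52
Value regrets: 18, 12, 0, 32, 7 → max 32
Equity regrets: 32, 23, 24, 0, 54 → max 54
Balanced regrets: 58, 30, 2, 28, 40 → max 58
Growth regrets: 55, 41, 30, 46, 0 → max 55
Hedged regrets: 0, 50, 14, 9, 9 → max 50
Smallest max regret = 32 → Value.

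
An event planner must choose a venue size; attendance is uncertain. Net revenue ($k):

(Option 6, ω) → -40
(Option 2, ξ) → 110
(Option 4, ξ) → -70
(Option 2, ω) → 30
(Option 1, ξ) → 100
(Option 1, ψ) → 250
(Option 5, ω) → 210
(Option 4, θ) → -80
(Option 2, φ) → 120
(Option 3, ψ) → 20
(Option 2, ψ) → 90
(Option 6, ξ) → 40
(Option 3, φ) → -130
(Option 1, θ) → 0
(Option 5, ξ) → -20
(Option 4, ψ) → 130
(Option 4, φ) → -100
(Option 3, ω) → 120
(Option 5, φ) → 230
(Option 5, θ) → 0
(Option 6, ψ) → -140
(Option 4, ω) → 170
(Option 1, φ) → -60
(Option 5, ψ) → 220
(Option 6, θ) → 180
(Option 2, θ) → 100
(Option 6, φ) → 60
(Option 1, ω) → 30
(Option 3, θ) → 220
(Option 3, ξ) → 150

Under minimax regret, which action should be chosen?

Column bests: θ=220, φ=230, ψ=250, ω=210, ξ=150.
Option 1 regrets: 220, 290, 0, 180, 50 → max 290
Option 2 regrets: 120, 110, 160, 180, 40 → max 180
Option 3 regrets: 0, 360, 230, 90, 0 → max 360
Option 4 regrets: 300, 330, 120, 40, 220 → max 330
Option 5 regrets: 220, 0, 30, 0, 170 → max 220
Option 6 regrets: 40, 170, 390, 250, 110 → max 390
Smallest max regret = 180 → Option 2.

Option 2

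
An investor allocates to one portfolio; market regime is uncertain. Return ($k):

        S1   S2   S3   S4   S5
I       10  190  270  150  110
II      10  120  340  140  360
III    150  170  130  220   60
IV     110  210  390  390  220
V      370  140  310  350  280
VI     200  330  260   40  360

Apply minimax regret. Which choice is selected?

Column bests: S1=370, S2=330, S3=390, S4=390, S5=360.
I regrets: 360, 140, 120, 240, 250 → max 360
II regrets: 360, 210, 50, 250, 0 → max 360
III regrets: 220, 160, 260, 170, 300 → max 300
IV regrets: 260, 120, 0, 0, 140 → max 260
V regrets: 0, 190, 80, 40, 80 → max 190
VI regrets: 170, 0, 130, 350, 0 → max 350
Smallest max regret = 190 → V.

V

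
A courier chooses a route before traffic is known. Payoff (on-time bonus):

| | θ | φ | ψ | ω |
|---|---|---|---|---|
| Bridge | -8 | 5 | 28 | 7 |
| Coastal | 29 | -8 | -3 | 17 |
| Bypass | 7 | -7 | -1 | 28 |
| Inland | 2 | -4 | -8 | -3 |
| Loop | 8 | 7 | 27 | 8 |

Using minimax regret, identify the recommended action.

Loop

Column bests: θ=29, φ=7, ψ=28, ω=28.
Bridge regrets: 37, 2, 0, 21 → max 37
Coastal regrets: 0, 15, 31, 11 → max 31
Bypass regrets: 22, 14, 29, 0 → max 29
Inland regrets: 27, 11, 36, 31 → max 36
Loop regrets: 21, 0, 1, 20 → max 21
Smallest max regret = 21 → Loop.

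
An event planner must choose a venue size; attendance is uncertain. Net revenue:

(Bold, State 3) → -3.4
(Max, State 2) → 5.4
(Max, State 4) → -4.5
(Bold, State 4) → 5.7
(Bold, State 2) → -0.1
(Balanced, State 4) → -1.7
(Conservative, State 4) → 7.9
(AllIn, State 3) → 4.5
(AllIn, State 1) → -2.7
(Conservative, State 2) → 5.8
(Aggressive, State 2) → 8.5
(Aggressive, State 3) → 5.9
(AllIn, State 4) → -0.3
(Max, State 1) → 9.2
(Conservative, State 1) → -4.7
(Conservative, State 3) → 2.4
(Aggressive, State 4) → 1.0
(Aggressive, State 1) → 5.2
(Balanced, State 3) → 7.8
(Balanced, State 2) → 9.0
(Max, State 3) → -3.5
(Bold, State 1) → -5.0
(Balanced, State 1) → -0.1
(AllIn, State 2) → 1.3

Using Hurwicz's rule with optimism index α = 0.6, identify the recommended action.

Conservative: 0.6·7.9 + 0.4·(-4.7) = 2.86
Balanced: 0.6·9.0 + 0.4·(-1.7) = 4.72
Aggressive: 0.6·8.5 + 0.4·1.0 = 5.5
Bold: 0.6·5.7 + 0.4·(-5.0) = 1.42
AllIn: 0.6·4.5 + 0.4·(-2.7) = 1.62
Max: 0.6·9.2 + 0.4·(-4.5) = 3.72
Highest Hurwicz score = 5.5 → Aggressive.

Aggressive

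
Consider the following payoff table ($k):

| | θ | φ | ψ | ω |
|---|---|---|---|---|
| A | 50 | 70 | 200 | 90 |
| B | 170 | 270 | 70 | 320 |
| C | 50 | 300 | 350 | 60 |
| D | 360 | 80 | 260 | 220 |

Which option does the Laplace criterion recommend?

Row averages: A=102.5, B=207.5, C=190, D=230
Highest average = 230 → D.

D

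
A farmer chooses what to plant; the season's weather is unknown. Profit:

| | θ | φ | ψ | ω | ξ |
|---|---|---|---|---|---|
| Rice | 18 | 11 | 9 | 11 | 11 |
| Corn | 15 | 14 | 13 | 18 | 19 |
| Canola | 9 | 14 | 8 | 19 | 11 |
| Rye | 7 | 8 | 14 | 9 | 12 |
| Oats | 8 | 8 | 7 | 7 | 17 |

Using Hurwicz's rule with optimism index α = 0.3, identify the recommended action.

Corn

Rice: 0.3·18 + 0.7·9 = 11.7
Corn: 0.3·19 + 0.7·13 = 14.8
Canola: 0.3·19 + 0.7·8 = 11.3
Rye: 0.3·14 + 0.7·7 = 9.1
Oats: 0.3·17 + 0.7·7 = 10
Highest Hurwicz score = 14.8 → Corn.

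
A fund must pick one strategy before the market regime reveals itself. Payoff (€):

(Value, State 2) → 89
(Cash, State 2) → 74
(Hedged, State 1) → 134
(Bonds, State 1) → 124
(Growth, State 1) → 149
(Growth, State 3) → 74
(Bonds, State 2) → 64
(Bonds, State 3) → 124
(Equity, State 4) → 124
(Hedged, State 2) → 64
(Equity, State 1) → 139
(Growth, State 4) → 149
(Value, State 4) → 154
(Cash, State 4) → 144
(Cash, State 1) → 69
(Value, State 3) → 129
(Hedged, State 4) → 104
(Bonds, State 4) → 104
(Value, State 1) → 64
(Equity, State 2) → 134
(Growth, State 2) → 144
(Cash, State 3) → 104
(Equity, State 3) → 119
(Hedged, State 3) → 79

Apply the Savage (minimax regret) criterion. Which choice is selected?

Column bests: State 1=149, State 2=144, State 3=129, State 4=154.
Growth regrets: 0, 0, 55, 5 → max 55
Bonds regrets: 25, 80, 5, 50 → max 80
Equity regrets: 10, 10, 10, 30 → max 30
Cash regrets: 80, 70, 25, 10 → max 80
Value regrets: 85, 55, 0, 0 → max 85
Hedged regrets: 15, 80, 50, 50 → max 80
Smallest max regret = 30 → Equity.

Equity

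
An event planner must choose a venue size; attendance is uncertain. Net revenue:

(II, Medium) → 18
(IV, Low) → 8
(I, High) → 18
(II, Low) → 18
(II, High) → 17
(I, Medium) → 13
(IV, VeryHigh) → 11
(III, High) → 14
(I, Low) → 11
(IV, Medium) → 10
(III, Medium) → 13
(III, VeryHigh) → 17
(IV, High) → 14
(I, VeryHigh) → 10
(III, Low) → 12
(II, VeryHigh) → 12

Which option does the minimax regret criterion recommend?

II

Column bests: Low=18, Medium=18, High=18, VeryHigh=17.
I regrets: 7, 5, 0, 7 → max 7
II regrets: 0, 0, 1, 5 → max 5
III regrets: 6, 5, 4, 0 → max 6
IV regrets: 10, 8, 4, 6 → max 10
Smallest max regret = 5 → II.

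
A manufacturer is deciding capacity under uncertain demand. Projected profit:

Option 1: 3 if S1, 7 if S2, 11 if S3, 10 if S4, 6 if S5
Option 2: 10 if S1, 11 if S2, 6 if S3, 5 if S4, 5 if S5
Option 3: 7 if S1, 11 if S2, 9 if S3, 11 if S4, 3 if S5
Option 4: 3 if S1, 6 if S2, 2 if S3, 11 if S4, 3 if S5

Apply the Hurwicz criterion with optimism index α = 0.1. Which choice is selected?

Option 2

Option 1: 0.1·11 + 0.9·3 = 3.8
Option 2: 0.1·11 + 0.9·5 = 5.6
Option 3: 0.1·11 + 0.9·3 = 3.8
Option 4: 0.1·11 + 0.9·2 = 2.9
Highest Hurwicz score = 5.6 → Option 2.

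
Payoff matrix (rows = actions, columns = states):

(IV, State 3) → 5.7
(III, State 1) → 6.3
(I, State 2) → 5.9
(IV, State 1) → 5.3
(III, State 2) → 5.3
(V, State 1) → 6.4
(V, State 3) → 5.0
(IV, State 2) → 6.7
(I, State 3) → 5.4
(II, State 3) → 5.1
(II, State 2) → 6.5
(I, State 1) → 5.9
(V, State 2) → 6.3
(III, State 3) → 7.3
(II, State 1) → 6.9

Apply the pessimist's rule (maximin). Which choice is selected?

I

Row minima: I=5.4, II=5.1, III=5.3, IV=5.3, V=5.0
Best worst-case = 5.4 → I.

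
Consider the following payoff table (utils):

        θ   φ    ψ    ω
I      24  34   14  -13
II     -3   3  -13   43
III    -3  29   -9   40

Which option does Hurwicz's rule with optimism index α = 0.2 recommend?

III

I: 0.2·34 + 0.8·(-13) = -3.6
II: 0.2·43 + 0.8·(-13) = -1.8
III: 0.2·40 + 0.8·(-9) = 0.8
Highest Hurwicz score = 0.8 → III.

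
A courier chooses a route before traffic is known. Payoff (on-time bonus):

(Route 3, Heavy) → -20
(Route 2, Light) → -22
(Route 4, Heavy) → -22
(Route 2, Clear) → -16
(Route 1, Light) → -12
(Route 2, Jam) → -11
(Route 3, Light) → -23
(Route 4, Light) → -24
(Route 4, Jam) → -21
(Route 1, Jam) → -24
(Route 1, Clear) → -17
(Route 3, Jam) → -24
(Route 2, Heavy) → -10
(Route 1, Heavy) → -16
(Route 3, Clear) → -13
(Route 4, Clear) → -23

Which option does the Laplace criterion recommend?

Route 2

Row averages: Route 1=-17.25, Route 2=-14.75, Route 3=-20, Route 4=-22.5
Highest average = -14.75 → Route 2.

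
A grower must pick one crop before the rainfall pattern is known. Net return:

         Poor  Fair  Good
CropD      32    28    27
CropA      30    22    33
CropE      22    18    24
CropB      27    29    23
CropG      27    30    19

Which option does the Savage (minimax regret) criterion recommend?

Column bests: Poor=32, Fair=30, Good=33.
CropD regrets: 0, 2, 6 → max 6
CropA regrets: 2, 8, 0 → max 8
CropE regrets: 10, 12, 9 → max 12
CropB regrets: 5, 1, 10 → max 10
CropG regrets: 5, 0, 14 → max 14
Smallest max regret = 6 → CropD.

CropD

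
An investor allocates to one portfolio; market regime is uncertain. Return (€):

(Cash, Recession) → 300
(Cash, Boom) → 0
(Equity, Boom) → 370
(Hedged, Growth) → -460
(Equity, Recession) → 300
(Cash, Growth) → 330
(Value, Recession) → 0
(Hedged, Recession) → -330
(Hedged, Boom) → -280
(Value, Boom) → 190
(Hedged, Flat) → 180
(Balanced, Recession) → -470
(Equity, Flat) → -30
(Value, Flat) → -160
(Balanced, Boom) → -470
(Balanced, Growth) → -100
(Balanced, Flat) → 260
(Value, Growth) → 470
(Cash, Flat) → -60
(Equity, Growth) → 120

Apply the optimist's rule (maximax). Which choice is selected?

Row maxima: Balanced=260, Cash=330, Value=470, Equity=370, Hedged=180
Best best-case = 470 → Value.

Value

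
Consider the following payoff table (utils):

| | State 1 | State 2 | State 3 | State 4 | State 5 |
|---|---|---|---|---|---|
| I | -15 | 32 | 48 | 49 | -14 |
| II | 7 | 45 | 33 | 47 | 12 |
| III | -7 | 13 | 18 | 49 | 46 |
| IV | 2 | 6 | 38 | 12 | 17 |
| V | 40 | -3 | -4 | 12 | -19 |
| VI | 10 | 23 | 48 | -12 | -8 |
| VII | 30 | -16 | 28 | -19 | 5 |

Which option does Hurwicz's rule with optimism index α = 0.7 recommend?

I: 0.7·49 + 0.3·(-15) = 29.8
II: 0.7·47 + 0.3·7 = 35
III: 0.7·49 + 0.3·(-7) = 32.2
IV: 0.7·38 + 0.3·2 = 27.2
V: 0.7·40 + 0.3·(-19) = 22.3
VI: 0.7·48 + 0.3·(-12) = 30
VII: 0.7·30 + 0.3·(-19) = 15.3
Highest Hurwicz score = 35 → II.

II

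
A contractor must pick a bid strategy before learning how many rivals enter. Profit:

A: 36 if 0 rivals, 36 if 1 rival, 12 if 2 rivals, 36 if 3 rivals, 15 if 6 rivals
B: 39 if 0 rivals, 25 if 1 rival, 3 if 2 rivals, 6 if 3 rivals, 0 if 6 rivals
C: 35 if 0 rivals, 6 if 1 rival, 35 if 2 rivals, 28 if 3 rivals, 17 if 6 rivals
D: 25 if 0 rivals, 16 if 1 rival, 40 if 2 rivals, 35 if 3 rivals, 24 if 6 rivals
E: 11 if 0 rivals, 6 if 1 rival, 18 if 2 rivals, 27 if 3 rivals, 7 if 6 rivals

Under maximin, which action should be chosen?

D

Row minima: A=12, B=0, C=6, D=16, E=6
Best worst-case = 16 → D.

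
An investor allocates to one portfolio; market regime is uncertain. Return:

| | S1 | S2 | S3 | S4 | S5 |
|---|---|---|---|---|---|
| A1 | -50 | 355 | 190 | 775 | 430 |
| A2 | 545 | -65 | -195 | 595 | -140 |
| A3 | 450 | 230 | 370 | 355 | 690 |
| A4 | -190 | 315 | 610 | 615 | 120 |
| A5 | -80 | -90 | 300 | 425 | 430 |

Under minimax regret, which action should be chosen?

A3

Column bests: S1=545, S2=355, S3=610, S4=775, S5=690.
A1 regrets: 595, 0, 420, 0, 260 → max 595
A2 regrets: 0, 420, 805, 180, 830 → max 830
A3 regrets: 95, 125, 240, 420, 0 → max 420
A4 regrets: 735, 40, 0, 160, 570 → max 735
A5 regrets: 625, 445, 310, 350, 260 → max 625
Smallest max regret = 420 → A3.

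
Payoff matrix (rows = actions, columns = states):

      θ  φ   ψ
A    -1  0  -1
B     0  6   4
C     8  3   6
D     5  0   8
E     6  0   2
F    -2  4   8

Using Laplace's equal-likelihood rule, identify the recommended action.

Row averages: A=-2/3, B=10/3, C=17/3, D=13/3, E=8/3, F=10/3
Highest average = 17/3 → C.

C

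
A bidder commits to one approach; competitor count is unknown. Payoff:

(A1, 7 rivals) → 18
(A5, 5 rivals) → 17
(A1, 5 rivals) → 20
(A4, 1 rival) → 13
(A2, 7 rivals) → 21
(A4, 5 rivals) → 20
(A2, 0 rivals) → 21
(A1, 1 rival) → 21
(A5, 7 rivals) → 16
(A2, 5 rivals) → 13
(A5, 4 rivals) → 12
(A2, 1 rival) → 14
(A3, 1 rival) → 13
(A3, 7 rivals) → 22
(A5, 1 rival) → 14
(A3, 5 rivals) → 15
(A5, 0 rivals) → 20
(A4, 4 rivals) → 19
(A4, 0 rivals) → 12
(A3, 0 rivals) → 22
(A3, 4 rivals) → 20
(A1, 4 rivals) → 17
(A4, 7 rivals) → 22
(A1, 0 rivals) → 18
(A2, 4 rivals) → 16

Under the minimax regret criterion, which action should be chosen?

Column bests: 0 rivals=22, 1 rival=21, 4 rivals=20, 5 rivals=20, 7 rivals=22.
A1 regrets: 4, 0, 3, 0, 4 → max 4
A2 regrets: 1, 7, 4, 7, 1 → max 7
A3 regrets: 0, 8, 0, 5, 0 → max 8
A4 regrets: 10, 8, 1, 0, 0 → max 10
A5 regrets: 2, 7, 8, 3, 6 → max 8
Smallest max regret = 4 → A1.

A1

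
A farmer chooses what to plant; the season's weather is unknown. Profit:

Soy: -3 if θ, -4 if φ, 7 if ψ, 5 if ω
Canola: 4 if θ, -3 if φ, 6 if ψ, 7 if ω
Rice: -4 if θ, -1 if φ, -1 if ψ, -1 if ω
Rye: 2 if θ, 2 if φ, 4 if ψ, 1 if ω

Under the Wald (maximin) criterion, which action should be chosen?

Row minima: Soy=-4, Canola=-3, Rice=-4, Rye=1
Best worst-case = 1 → Rye.

Rye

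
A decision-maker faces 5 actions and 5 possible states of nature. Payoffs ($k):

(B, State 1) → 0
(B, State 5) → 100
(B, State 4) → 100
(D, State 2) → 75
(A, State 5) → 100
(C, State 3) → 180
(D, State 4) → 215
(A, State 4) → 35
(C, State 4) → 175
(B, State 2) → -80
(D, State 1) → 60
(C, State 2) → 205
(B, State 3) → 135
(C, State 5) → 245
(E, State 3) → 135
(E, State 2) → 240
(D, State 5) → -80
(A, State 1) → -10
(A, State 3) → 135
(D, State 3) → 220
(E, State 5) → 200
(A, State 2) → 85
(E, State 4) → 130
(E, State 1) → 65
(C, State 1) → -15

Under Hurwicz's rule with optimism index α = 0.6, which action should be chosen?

A: 0.6·135 + 0.4·(-10) = 77
B: 0.6·135 + 0.4·(-80) = 49
C: 0.6·245 + 0.4·(-15) = 141
D: 0.6·220 + 0.4·(-80) = 100
E: 0.6·240 + 0.4·65 = 170
Highest Hurwicz score = 170 → E.

E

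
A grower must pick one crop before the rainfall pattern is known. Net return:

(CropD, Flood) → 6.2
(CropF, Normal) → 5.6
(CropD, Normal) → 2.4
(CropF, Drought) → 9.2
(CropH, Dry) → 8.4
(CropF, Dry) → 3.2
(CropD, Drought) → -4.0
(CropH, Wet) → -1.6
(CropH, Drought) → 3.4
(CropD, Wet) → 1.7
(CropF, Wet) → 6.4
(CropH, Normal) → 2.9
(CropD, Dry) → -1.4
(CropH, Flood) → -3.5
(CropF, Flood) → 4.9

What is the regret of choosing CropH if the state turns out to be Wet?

Best payoff under Wet is 6.4.
Regret = 6.4 − (-1.6) = 8.0.

8.0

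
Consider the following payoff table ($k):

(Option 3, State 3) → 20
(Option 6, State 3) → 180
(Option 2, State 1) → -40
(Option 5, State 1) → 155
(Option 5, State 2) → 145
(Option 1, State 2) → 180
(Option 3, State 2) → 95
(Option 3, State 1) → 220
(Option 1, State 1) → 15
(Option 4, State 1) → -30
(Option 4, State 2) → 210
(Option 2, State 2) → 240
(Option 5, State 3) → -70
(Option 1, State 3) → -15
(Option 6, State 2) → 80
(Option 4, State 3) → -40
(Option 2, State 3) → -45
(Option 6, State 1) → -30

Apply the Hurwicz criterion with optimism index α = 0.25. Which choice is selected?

Option 1: 0.25·180 + 0.75·(-15) = 33.75
Option 2: 0.25·240 + 0.75·(-45) = 26.25
Option 3: 0.25·220 + 0.75·20 = 70
Option 4: 0.25·210 + 0.75·(-40) = 22.5
Option 5: 0.25·155 + 0.75·(-70) = -13.75
Option 6: 0.25·180 + 0.75·(-30) = 22.5
Highest Hurwicz score = 70 → Option 3.

Option 3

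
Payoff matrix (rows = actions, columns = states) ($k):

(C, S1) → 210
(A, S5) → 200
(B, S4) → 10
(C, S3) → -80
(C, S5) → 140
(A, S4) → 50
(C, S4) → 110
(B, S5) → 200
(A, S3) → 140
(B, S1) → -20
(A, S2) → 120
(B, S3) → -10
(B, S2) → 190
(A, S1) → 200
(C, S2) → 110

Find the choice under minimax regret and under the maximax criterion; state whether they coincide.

minimax regret → A; maximax → C (disagree)

Column bests: S1=210, S2=190, S3=140, S4=110, S5=200.
A regrets: 10, 70, 0, 60, 0 → max 70
B regrets: 230, 0, 150, 100, 0 → max 230
C regrets: 0, 80, 220, 0, 60 → max 220
Smallest max regret = 70 → A.
Row maxima: A=200, B=200, C=210
Best best-case = 210 → C.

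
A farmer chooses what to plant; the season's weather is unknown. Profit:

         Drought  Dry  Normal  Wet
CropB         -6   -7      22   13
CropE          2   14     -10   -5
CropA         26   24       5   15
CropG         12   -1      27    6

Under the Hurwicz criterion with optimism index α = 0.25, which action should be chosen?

CropA

CropB: 0.25·22 + 0.75·(-7) = 0.25
CropE: 0.25·14 + 0.75·(-10) = -4
CropA: 0.25·26 + 0.75·5 = 10.25
CropG: 0.25·27 + 0.75·(-1) = 6
Highest Hurwicz score = 10.25 → CropA.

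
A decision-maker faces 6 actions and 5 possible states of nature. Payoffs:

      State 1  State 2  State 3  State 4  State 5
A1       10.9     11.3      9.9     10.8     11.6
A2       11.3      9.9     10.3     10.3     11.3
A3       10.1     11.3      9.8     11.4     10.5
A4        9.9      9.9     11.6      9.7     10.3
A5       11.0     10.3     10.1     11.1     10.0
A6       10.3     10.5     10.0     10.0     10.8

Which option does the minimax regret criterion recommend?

A2

Column bests: State 1=11.3, State 2=11.3, State 3=11.6, State 4=11.4, State 5=11.6.
A1 regrets: 0.4, 0.0, 1.7, 0.6, 0.0 → max 1.7
A2 regrets: 0.0, 1.4, 1.3, 1.1, 0.3 → max 1.4
A3 regrets: 1.2, 0.0, 1.8, 0.0, 1.1 → max 1.8
A4 regrets: 1.4, 1.4, 0.0, 1.7, 1.3 → max 1.7
A5 regrets: 0.3, 1.0, 1.5, 0.3, 1.6 → max 1.6
A6 regrets: 1.0, 0.8, 1.6, 1.4, 0.8 → max 1.6
Smallest max regret = 1.4 → A2.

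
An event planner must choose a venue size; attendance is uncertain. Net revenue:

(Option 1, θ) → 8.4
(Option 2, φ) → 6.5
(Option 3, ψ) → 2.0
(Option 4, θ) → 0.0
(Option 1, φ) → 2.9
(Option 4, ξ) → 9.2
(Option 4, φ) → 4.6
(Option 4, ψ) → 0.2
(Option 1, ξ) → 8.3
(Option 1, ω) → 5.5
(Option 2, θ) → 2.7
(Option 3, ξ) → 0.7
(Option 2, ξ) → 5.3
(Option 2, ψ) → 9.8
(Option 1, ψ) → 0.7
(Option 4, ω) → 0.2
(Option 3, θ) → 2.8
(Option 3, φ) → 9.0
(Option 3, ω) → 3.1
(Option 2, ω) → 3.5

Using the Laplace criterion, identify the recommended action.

Row averages: Option 1=5.16, Option 2=5.56, Option 3=3.52, Option 4=2.84
Highest average = 5.56 → Option 2.

Option 2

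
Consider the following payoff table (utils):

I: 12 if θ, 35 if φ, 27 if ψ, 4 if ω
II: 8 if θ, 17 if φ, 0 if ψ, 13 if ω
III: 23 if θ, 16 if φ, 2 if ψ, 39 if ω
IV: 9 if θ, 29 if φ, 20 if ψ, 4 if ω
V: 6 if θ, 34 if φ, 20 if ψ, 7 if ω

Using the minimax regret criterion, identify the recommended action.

Column bests: θ=23, φ=35, ψ=27, ω=39.
I regrets: 11, 0, 0, 35 → max 35
II regrets: 15, 18, 27, 26 → max 27
III regrets: 0, 19, 25, 0 → max 25
IV regrets: 14, 6, 7, 35 → max 35
V regrets: 17, 1, 7, 32 → max 32
Smallest max regret = 25 → III.

III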